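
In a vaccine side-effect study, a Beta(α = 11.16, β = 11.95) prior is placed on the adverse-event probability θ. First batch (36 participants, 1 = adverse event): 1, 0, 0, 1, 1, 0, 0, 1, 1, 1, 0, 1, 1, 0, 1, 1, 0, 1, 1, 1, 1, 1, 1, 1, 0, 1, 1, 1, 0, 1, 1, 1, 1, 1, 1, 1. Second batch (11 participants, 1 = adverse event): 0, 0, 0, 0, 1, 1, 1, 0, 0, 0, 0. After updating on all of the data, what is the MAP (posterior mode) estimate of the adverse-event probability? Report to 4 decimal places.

The Beta prior is conjugate to a Binomial/Bernoulli likelihood; the update adds successes to α and failures to β.
After batch 1: Beta(11.16+27, 11.95+9) = Beta(38.16, 20.95).
After batch 2: Beta(38.16+3, 20.95+8) = Beta(41.16, 28.95).
Mode of Beta(a,b) for a,b>1 is (a−1)/(a+b−2) = 40.16/68.11 = 0.5896.

0.5896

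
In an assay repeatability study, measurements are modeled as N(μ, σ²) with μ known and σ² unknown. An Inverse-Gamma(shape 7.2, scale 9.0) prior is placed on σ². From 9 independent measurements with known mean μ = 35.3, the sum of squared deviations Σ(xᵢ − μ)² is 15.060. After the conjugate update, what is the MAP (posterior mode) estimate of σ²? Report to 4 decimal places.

With known mean μ and an Inverse-Gamma(α, β) prior on σ², the Normal likelihood is conjugate: posterior is Inv-Gamma(α + n/2, β + Σ(xᵢ−μ)²/2).
Posterior: Inv-Gamma(7.2 + 9/2, 9.0 + 15.060/2) = Inv-Gamma(11.70, 16.5300).
Mode = β/(α+1) = 16.5300/12.70 = 1.3016.

1.3016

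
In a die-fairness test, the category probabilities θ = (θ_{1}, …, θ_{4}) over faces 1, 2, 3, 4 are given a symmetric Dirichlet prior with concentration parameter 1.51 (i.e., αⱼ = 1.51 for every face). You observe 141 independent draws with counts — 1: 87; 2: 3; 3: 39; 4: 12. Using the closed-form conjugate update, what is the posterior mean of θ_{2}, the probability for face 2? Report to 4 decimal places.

0.0307

The Dirichlet prior is conjugate to the Multinomial likelihood: each posterior αⱼ = prior αⱼ + observed count nⱼ.
Posterior concentration: (88.51, 4.51, 40.51, 13.51), total = 147.04.
E[θ_{2}|data] = α_{2}/Σα = 4.51/147.04 = 0.0307.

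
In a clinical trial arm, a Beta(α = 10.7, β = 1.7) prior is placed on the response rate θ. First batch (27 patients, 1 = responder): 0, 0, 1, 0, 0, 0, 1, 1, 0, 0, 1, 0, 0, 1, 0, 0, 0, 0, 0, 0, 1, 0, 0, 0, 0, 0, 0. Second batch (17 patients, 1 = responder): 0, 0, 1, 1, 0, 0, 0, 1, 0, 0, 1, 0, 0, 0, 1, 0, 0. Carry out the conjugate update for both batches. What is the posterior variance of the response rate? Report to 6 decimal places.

The Beta prior is conjugate to a Binomial/Bernoulli likelihood; the update adds successes to α and failures to β.
After batch 1: Beta(10.7+6, 1.7+21) = Beta(16.7, 22.7).
After batch 2: Beta(16.7+5, 22.7+12) = Beta(21.7, 34.7).
Var = αβ/((α+β)²(α+β+1)) = 21.7·34.7/(56.4²·57.4) = 0.004124.

0.004124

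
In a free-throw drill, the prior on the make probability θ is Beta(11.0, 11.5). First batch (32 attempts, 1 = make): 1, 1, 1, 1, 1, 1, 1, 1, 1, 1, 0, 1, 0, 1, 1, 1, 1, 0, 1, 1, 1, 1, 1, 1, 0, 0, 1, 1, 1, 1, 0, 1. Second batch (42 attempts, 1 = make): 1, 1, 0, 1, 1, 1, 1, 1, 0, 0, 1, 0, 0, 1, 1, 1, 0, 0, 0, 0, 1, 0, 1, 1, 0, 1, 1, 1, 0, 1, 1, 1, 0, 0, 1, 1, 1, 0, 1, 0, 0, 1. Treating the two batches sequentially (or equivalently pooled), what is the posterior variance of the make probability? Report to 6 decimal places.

0.002356

The Beta prior is conjugate to a Binomial/Bernoulli likelihood; the update adds successes to α and failures to β.
After batch 1: Beta(11.0+26, 11.5+6) = Beta(37.0, 17.5).
After batch 2: Beta(37.0+25, 17.5+17) = Beta(62.0, 34.5).
Var = αβ/((α+β)²(α+β+1)) = 62.0·34.5/(96.5²·97.5) = 0.002356.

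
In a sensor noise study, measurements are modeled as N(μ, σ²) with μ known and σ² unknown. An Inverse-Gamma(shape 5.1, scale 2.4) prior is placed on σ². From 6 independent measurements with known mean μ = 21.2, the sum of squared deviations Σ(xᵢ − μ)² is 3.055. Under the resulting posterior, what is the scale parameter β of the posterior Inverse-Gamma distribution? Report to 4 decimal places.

With known mean μ and an Inverse-Gamma(α, β) prior on σ², the Normal likelihood is conjugate: posterior is Inv-Gamma(α + n/2, β + Σ(xᵢ−μ)²/2).
Posterior: Inv-Gamma(5.1 + 6/2, 2.4 + 3.055/2) = Inv-Gamma(8.10, 3.9275).
Posterior β = 3.9275.

3.9275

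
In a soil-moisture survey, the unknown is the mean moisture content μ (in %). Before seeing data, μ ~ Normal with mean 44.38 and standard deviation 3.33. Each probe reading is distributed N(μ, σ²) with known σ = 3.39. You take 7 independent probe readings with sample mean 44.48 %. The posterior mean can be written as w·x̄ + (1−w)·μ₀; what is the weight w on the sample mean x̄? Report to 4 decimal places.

0.8710

For Normal data with known variance σ², a Normal(μ₀, σ₀²) prior on μ is conjugate. Posterior precision = 1/σ₀² + n/σ²; posterior mean is the precision-weighted average of μ₀ and x̄.
σ₀² = 3.33² = 11.0889, σ² = 3.39² = 11.4921. Prior precision 1/σ₀² = 1/11.0889; data precision n/σ² = 7/11.4921.
w = (n/σ²)/(1/σ₀² + n/σ²) = n·σ₀²/(σ² + n·σ₀²) = 7·11.0889/(11.4921 + 7·11.0889) = 77.6223/89.1144 = 0.8710.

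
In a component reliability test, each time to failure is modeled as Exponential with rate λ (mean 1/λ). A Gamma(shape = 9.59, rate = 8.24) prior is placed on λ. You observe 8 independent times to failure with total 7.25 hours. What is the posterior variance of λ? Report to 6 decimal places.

0.073310

With a Gamma(shape α, rate β) prior on the exponential rate λ, the posterior after n observations with total T = Σxᵢ is Gamma(α+n, β+T).
Posterior: Gamma(9.59+8, 8.24+7.25) = Gamma(17.59, 15.49).
Var = α/β² = 0.073310.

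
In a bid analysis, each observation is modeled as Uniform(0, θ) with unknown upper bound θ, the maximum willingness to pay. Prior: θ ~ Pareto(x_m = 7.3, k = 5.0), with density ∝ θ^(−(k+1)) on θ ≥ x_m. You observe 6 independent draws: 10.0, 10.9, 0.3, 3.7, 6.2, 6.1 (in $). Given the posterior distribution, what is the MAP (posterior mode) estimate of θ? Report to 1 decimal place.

A Pareto(scale x_m, shape k) prior on the upper bound θ of Uniform(0, θ) is conjugate: posterior is Pareto(max(x_m, max xᵢ), k + n).
Sample maximum = 10.9; prior scale x_m = 7.3 → posterior scale = max = 10.9.
Posterior shape = 5.0 + 6 = 11.0.
The Pareto density is decreasing on [x_m, ∞), so the mode is x_m = 10.9.

10.9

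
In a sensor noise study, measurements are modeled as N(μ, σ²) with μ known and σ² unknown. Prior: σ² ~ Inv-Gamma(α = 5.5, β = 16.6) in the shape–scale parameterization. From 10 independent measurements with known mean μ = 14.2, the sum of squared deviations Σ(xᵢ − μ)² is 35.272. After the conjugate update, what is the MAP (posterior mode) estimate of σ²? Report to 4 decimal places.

2.9770

With known mean μ and an Inverse-Gamma(α, β) prior on σ², the Normal likelihood is conjugate: posterior is Inv-Gamma(α + n/2, β + Σ(xᵢ−μ)²/2).
Posterior: Inv-Gamma(5.5 + 10/2, 16.6 + 35.272/2) = Inv-Gamma(10.50, 34.2360).
Mode = β/(α+1) = 34.2360/11.50 = 2.9770.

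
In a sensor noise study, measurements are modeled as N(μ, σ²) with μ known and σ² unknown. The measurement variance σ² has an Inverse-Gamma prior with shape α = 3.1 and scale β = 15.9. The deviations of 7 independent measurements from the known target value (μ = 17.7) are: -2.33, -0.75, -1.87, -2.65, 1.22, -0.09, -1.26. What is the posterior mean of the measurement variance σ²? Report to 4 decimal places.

4.5888

With known mean μ and an Inverse-Gamma(α, β) prior on σ², the Normal likelihood is conjugate: posterior is Inv-Gamma(α + n/2, β + Σ(xᵢ−μ)²/2).
Σ(xᵢ−μ)² = (-2.33)² + (-0.75)² + (-1.87)² + (-2.65)² + (1.22)² + (-0.09)² + (-1.26)² = 19.5949.
Posterior: Inv-Gamma(3.1 + 7/2, 15.9 + 19.5949/2) = Inv-Gamma(6.60, 25.69745).
E[σ²|data] = β/(α−1) = 25.69745/5.60 = 4.5888.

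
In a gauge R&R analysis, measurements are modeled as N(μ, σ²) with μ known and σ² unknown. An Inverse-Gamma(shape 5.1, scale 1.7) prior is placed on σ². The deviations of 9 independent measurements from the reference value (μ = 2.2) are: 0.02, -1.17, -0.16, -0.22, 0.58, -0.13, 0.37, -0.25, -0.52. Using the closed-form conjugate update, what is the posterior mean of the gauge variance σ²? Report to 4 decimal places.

With known mean μ and an Inverse-Gamma(α, β) prior on σ², the Normal likelihood is conjugate: posterior is Inv-Gamma(α + n/2, β + Σ(xᵢ−μ)²/2).
Σ(xᵢ−μ)² = (0.02)² + (-1.17)² + (-0.16)² + (-0.22)² + (0.58)² + (-0.13)² + (0.37)² + (-0.25)² + (-0.52)² = 2.2664.
Posterior: Inv-Gamma(5.1 + 9/2, 1.7 + 2.2664/2) = Inv-Gamma(9.60, 2.83320).
E[σ²|data] = β/(α−1) = 2.83320/8.60 = 0.3294.

0.3294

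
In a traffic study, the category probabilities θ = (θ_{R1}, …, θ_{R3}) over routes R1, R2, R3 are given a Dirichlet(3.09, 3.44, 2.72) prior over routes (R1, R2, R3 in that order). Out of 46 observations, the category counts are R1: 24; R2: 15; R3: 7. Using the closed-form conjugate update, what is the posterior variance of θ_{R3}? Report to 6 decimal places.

0.002577

The Dirichlet prior is conjugate to the Multinomial likelihood: each posterior αⱼ = prior αⱼ + observed count nⱼ.
Posterior concentration: (27.09, 18.44, 9.72), total = 55.25.
Var[θ_j] = α_j(Σα−α_j)/((Σα)²(Σα+1)) = 9.72·45.53/(55.25²·56.25) = 0.002577.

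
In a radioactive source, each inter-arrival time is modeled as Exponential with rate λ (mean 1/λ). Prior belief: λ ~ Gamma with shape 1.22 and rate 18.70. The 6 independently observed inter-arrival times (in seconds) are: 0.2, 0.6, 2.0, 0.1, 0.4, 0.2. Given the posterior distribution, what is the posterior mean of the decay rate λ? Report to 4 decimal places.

0.3252

With a Gamma(shape α, rate β) prior on the exponential rate λ, the posterior after n observations with total T = Σxᵢ is Gamma(α+n, β+T).
Sum of observations T = 3.5 seconds; n = 6.
Posterior: Gamma(1.22+6, 18.70+3.5) = Gamma(7.22, 22.20).
Posterior mean of λ = α/β = 7.22/22.20 = 0.3252.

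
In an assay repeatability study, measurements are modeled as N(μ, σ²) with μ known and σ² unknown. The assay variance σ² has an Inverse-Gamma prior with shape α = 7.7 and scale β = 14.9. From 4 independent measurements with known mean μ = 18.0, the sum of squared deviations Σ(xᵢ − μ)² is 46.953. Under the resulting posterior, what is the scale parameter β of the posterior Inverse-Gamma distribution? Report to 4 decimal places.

38.3765

With known mean μ and an Inverse-Gamma(α, β) prior on σ², the Normal likelihood is conjugate: posterior is Inv-Gamma(α + n/2, β + Σ(xᵢ−μ)²/2).
Posterior: Inv-Gamma(7.7 + 4/2, 14.9 + 46.953/2) = Inv-Gamma(9.70, 38.3765).
Posterior β = 38.3765.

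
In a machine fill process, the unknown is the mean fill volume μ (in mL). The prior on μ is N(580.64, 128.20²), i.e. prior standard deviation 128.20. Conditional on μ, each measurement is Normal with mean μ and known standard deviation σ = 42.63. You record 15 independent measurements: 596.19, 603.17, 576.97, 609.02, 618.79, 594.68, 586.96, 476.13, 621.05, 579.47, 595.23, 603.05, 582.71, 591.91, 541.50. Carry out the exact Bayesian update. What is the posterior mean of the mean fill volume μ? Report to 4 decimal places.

585.0892

For Normal data with known variance σ², a Normal(μ₀, σ₀²) prior on μ is conjugate. Posterior precision = 1/σ₀² + n/σ²; posterior mean is the precision-weighted average of μ₀ and x̄.
Σxᵢ = 596.19 + 603.17 + 576.97 + 609.02 + 618.79 + 594.68 + 586.96 + 476.13 + 621.05 + 579.47 + 595.23 + 603.05 + 582.71 + 591.91 + 541.50 = 8776.83, so n·x̄ = 8776.83.
σ₀² = 128.20² = 16435.24, σ² = 42.63² = 1817.3169; σ² + n·σ₀² = 1817.3169 + 15·16435.24 = 248345.9169.
Posterior mean = (μ₀/σ₀² + n·x̄/σ²)/(1/σ₀² + n/σ²) = (σ²·μ₀ + σ₀²·n·x̄)/(σ² + n·σ₀²) = (1817.3169·580.64 + 16435.24·8776.83)/248345.9169 = 145304514.374016/248345.9169 = 585.0892.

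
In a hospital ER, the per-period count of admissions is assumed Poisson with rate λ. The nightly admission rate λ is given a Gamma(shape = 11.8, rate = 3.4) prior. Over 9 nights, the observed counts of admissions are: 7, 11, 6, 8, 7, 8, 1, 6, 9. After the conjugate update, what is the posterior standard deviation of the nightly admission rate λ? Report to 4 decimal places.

0.6975

With a Gamma(shape α, rate β) prior, the Poisson likelihood is conjugate: the posterior is Gamma(α + ΣXᵢ, β + n).
Sum of counts S = 63 over n = 9 nights.
Posterior: Gamma(α+S, β+n) = Gamma(11.8+63, 3.4+9) = Gamma(74.8, 12.4).
SD = √α/β = √74.8/12.4 = 0.6975.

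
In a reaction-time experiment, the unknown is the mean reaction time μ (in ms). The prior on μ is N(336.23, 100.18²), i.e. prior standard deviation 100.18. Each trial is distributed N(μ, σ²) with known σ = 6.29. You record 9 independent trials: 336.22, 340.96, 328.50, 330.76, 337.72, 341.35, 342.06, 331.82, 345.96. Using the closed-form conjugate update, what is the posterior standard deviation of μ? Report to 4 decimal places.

2.0962

For Normal data with known variance σ², a Normal(μ₀, σ₀²) prior on μ is conjugate. Posterior precision = 1/σ₀² + n/σ²; posterior mean is the precision-weighted average of μ₀ and x̄.
σ₀² = 100.18² = 10036.0324, σ² = 6.29² = 39.5641; σ² + n·σ₀² = 39.5641 + 9·10036.0324 = 90363.8557.
Posterior precision = 1/σ₀² + n/σ² = 1/10036.0324 + 9/39.5641 = (σ² + n·σ₀²)/(σ₀²σ²) = 90363.8557/(10036.0324·39.5641); posterior variance σₙ² = σ₀²σ²/(σ² + n·σ₀²) = 10036.0324·39.5641/90363.8557 = 4.394086.
Posterior SD = √σₙ² = √(10036.0324·39.5641/90363.8557) = 2.0962.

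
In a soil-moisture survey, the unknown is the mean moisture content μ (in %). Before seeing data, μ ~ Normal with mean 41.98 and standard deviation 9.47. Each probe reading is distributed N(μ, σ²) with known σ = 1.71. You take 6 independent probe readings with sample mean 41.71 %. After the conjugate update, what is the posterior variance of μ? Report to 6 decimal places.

For Normal data with known variance σ², a Normal(μ₀, σ₀²) prior on μ is conjugate. Posterior precision = 1/σ₀² + n/σ²; posterior mean is the precision-weighted average of μ₀ and x̄.
σ₀² = 9.47² = 89.6809, σ² = 1.71² = 2.9241; σ² + n·σ₀² = 2.9241 + 6·89.6809 = 541.0095.
Posterior precision = 1/σ₀² + n/σ² = 1/89.6809 + 6/2.9241 = (σ² + n·σ₀²)/(σ₀²σ²) = 541.0095/(89.6809·2.9241); posterior variance σₙ² = σ₀²σ²/(σ² + n·σ₀²) = 89.6809·2.9241/541.0095 = 0.484716.

0.484716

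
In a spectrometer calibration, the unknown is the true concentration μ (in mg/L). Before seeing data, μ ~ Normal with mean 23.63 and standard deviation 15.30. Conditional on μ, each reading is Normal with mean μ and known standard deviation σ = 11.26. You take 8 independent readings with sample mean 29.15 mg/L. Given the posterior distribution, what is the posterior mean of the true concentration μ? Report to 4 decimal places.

28.8000

For Normal data with known variance σ², a Normal(μ₀, σ₀²) prior on μ is conjugate. Posterior precision = 1/σ₀² + n/σ²; posterior mean is the precision-weighted average of μ₀ and x̄.
n·x̄ = 8·29.15 = 233.2.
σ₀² = 15.30² = 234.09, σ² = 11.26² = 126.7876; σ² + n·σ₀² = 126.7876 + 8·234.09 = 1999.5076.
Posterior mean = (μ₀/σ₀² + n·x̄/σ²)/(1/σ₀² + n/σ²) = (σ²·μ₀ + σ₀²·n·x̄)/(σ² + n·σ₀²) = (126.7876·23.63 + 234.09·233.2)/1999.5076 = 57585.778988/1999.5076 = 28.8000.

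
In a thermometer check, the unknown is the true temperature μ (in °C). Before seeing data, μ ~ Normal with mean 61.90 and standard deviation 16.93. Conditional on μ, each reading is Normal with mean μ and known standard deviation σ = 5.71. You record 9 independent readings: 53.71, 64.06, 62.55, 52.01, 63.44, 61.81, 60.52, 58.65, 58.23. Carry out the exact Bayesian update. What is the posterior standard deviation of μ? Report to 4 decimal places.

For Normal data with known variance σ², a Normal(μ₀, σ₀²) prior on μ is conjugate. Posterior precision = 1/σ₀² + n/σ²; posterior mean is the precision-weighted average of μ₀ and x̄.
σ₀² = 16.93² = 286.6249, σ² = 5.71² = 32.6041; σ² + n·σ₀² = 32.6041 + 9·286.6249 = 2612.2282.
Posterior precision = 1/σ₀² + n/σ² = 1/286.6249 + 9/32.6041 = (σ² + n·σ₀²)/(σ₀²σ²) = 2612.2282/(286.6249·32.6041); posterior variance σₙ² = σ₀²σ²/(σ² + n·σ₀²) = 286.6249·32.6041/2612.2282 = 3.577462.
Posterior SD = √σₙ² = √(286.6249·32.6041/2612.2282) = 1.8914.

1.8914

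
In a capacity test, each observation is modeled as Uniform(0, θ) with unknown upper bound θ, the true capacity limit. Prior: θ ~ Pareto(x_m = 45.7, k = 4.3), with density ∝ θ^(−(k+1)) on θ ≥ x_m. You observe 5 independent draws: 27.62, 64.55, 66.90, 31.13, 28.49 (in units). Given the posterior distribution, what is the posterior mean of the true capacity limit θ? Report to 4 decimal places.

A Pareto(scale x_m, shape k) prior on the upper bound θ of Uniform(0, θ) is conjugate: posterior is Pareto(max(x_m, max xᵢ), k + n).
Sample maximum = 66.90; prior scale x_m = 45.7 → posterior scale = max = 66.90.
Posterior shape = 4.3 + 5 = 9.3.
E[θ|data] = k·x_m/(k−1) = 9.3·66.90/8.3 = 74.9602.

74.9602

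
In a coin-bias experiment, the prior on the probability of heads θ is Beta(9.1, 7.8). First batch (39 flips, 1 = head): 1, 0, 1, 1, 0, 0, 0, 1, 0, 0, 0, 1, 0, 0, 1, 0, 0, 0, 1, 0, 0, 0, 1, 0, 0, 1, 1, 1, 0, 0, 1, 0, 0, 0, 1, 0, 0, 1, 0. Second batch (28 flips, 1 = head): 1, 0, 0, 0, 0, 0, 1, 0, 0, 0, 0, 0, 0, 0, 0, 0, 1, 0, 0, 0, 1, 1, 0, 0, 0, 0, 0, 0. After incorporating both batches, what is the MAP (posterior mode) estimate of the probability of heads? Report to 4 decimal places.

0.3309

The Beta prior is conjugate to a Binomial/Bernoulli likelihood; the update adds successes to α and failures to β.
After batch 1: Beta(9.1+14, 7.8+25) = Beta(23.1, 32.8).
After batch 2: Beta(23.1+5, 32.8+23) = Beta(28.1, 55.8).
Mode of Beta(a,b) for a,b>1 is (a−1)/(a+b−2) = 27.1/81.9 = 0.3309.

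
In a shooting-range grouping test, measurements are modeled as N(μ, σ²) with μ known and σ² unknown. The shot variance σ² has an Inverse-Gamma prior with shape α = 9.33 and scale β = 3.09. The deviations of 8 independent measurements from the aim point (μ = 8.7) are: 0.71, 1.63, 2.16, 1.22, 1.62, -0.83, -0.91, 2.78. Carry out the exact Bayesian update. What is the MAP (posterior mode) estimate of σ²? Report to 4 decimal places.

0.9548

With known mean μ and an Inverse-Gamma(α, β) prior on σ², the Normal likelihood is conjugate: posterior is Inv-Gamma(α + n/2, β + Σ(xᵢ−μ)²/2).
Σ(xᵢ−μ)² = (0.71)² + (1.63)² + (2.16)² + (1.22)² + (1.62)² + (-0.83)² + (-0.91)² + (2.78)² = 21.1848.
Posterior: Inv-Gamma(9.33 + 8/2, 3.09 + 21.1848/2) = Inv-Gamma(13.33, 13.68240).
Mode = β/(α+1) = 13.68240/14.33 = 0.9548.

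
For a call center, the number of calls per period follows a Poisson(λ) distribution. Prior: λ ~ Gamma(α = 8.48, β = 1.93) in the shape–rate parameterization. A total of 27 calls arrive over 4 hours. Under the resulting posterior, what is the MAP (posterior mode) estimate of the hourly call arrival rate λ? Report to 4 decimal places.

5.8145

With a Gamma(shape α, rate β) prior, the Poisson likelihood is conjugate: the posterior is Gamma(α + ΣXᵢ, β + n).
Posterior: Gamma(α+S, β+n) = Gamma(8.48+27, 1.93+4) = Gamma(35.48, 5.93).
Mode of Gamma(α,β) for α≥1 is (α−1)/β = 34.48/5.93 = 5.8145.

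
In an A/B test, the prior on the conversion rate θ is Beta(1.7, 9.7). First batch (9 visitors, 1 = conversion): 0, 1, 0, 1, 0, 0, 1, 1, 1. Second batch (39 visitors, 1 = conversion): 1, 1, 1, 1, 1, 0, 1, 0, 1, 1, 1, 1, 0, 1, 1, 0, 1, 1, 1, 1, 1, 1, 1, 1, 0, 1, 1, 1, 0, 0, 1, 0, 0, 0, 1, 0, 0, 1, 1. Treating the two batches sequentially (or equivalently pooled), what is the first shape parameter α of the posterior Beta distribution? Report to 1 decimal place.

The Beta prior is conjugate to a Binomial/Bernoulli likelihood; the update adds successes to α and failures to β.
After batch 1: Beta(1.7+5, 9.7+4) = Beta(6.7, 13.7).
After batch 2: Beta(6.7+27, 13.7+12) = Beta(33.7, 25.7).
Posterior α = 33.7.

33.7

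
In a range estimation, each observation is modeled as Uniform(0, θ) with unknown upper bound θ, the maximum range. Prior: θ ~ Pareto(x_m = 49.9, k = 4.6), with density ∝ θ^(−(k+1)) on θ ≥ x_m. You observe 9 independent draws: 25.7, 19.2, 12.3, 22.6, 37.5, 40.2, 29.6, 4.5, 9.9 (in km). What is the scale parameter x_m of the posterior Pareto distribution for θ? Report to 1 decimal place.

A Pareto(scale x_m, shape k) prior on the upper bound θ of Uniform(0, θ) is conjugate: posterior is Pareto(max(x_m, max xᵢ), k + n).
Sample maximum = 40.2; prior scale x_m = 49.9 → posterior scale = max = 49.9.
Posterior shape = 4.6 + 9 = 13.6.
Posterior scale x_m = 49.9.

49.9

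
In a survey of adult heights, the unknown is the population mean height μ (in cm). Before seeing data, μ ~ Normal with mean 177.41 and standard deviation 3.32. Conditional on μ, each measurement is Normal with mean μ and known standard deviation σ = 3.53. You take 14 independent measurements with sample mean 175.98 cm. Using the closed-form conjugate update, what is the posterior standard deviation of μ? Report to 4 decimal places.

0.9075

For Normal data with known variance σ², a Normal(μ₀, σ₀²) prior on μ is conjugate. Posterior precision = 1/σ₀² + n/σ²; posterior mean is the precision-weighted average of μ₀ and x̄.
σ₀² = 3.32² = 11.0224, σ² = 3.53² = 12.4609; σ² + n·σ₀² = 12.4609 + 14·11.0224 = 166.7745.
Posterior precision = 1/σ₀² + n/σ² = 1/11.0224 + 14/12.4609 = (σ² + n·σ₀²)/(σ₀²σ²) = 166.7745/(11.0224·12.4609); posterior variance σₙ² = σ₀²σ²/(σ² + n·σ₀²) = 11.0224·12.4609/166.7745 = 0.823561.
Posterior SD = √σₙ² = √(11.0224·12.4609/166.7745) = 0.9075.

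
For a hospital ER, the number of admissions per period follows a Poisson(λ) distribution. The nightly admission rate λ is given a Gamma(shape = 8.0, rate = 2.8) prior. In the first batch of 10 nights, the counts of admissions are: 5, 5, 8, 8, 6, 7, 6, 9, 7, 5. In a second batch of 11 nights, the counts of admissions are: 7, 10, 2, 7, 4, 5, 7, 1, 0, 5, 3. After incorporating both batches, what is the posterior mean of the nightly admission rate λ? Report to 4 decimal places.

5.2521

With a Gamma(shape α, rate β) prior, the Poisson likelihood is conjugate: the posterior is Gamma(α + ΣXᵢ, β + n).
Batch 1: sum of counts S = 66 over n = 10 nights.
After batch 1: Gamma(α+S, β+n) = Gamma(8.0+66, 2.8+10) = Gamma(74.0, 12.8).
Batch 2: sum of counts S = 51 over n = 11 nights.
After batch 2: Gamma(α+S, β+n) = Gamma(74.0+51, 12.8+11) = Gamma(125.0, 23.8).
Posterior mean = α/β = 125.0/23.8 = 5.2521.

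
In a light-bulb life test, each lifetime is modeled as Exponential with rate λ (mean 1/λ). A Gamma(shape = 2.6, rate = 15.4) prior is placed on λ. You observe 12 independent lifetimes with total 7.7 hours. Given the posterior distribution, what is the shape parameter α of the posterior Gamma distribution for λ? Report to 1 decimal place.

14.6

With a Gamma(shape α, rate β) prior on the exponential rate λ, the posterior after n observations with total T = Σxᵢ is Gamma(α+n, β+T).
Posterior: Gamma(2.6+12, 15.4+7.7) = Gamma(14.6, 23.1).
Posterior α = 14.6.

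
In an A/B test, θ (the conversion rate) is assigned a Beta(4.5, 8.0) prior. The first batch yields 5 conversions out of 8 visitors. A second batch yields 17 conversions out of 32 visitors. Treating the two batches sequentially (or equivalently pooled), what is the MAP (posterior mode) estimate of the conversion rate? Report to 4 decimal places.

The Beta prior is conjugate to a Binomial/Bernoulli likelihood; the update adds successes to α and failures to β.
After batch 1: Beta(4.5+5, 8.0+3) = Beta(9.5, 11.0).
After batch 2: Beta(9.5+17, 11.0+15) = Beta(26.5, 26.0).
Mode of Beta(a,b) for a,b>1 is (a−1)/(a+b−2) = 25.5/50.5 = 0.5050.

0.5050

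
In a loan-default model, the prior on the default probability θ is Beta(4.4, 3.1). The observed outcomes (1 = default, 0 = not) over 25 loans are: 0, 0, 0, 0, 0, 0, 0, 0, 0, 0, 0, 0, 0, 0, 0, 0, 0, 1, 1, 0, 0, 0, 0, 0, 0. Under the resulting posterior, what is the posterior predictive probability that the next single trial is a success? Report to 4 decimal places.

0.1969

The Beta prior is conjugate to a Binomial/Bernoulli likelihood; the update adds successes to α and failures to β.
Posterior: Beta(α+k, β+n−k) = Beta(4.4+2, 3.1+23) = Beta(6.4, 26.1).
For a single future Bernoulli trial, P(success | data) = α/(α+β) = 0.1969.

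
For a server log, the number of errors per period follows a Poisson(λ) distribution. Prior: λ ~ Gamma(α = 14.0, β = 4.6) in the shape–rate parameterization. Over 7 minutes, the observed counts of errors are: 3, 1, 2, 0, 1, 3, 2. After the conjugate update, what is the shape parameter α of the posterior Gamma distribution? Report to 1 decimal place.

With a Gamma(shape α, rate β) prior, the Poisson likelihood is conjugate: the posterior is Gamma(α + ΣXᵢ, β + n).
Sum of counts S = 12 over n = 7 minutes.
Posterior: Gamma(α+S, β+n) = Gamma(14.0+12, 4.6+7) = Gamma(26.0, 11.6).
Posterior α = 26.0.

26.0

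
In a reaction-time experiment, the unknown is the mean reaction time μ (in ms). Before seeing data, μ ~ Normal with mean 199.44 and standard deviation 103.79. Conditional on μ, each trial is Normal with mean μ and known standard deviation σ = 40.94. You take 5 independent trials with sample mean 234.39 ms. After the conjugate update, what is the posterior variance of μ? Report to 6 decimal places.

325.100183

For Normal data with known variance σ², a Normal(μ₀, σ₀²) prior on μ is conjugate. Posterior precision = 1/σ₀² + n/σ²; posterior mean is the precision-weighted average of μ₀ and x̄.
σ₀² = 103.79² = 10772.3641, σ² = 40.94² = 1676.0836; σ² + n·σ₀² = 1676.0836 + 5·10772.3641 = 55537.9041.
Posterior precision = 1/σ₀² + n/σ² = 1/10772.3641 + 5/1676.0836 = (σ² + n·σ₀²)/(σ₀²σ²) = 55537.9041/(10772.3641·1676.0836); posterior variance σₙ² = σ₀²σ²/(σ² + n·σ₀²) = 10772.3641·1676.0836/55537.9041 = 325.100183.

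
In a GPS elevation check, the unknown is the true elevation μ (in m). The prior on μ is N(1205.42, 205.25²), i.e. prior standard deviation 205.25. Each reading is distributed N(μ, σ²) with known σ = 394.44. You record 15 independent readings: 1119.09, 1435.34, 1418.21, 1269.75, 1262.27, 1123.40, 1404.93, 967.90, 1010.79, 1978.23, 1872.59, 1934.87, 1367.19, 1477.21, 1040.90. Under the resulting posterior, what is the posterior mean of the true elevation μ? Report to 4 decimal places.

For Normal data with known variance σ², a Normal(μ₀, σ₀²) prior on μ is conjugate. Posterior precision = 1/σ₀² + n/σ²; posterior mean is the precision-weighted average of μ₀ and x̄.
Σxᵢ = 1119.09 + 1435.34 + 1418.21 + 1269.75 + 1262.27 + 1123.40 + 1404.93 + 967.90 + 1010.79 + 1978.23 + 1872.59 + 1934.87 + 1367.19 + 1477.21 + 1040.90 = 20682.67, so n·x̄ = 20682.67.
σ₀² = 205.25² = 42127.5625, σ² = 394.44² = 155582.9136; σ² + n·σ₀² = 155582.9136 + 15·42127.5625 = 787496.3511.
Posterior mean = (μ₀/σ₀² + n·x̄/σ²)/(1/σ₀² + n/σ²) = (σ²·μ₀ + σ₀²·n·x̄)/(σ² + n·σ₀²) = (155582.9136·1205.42 + 42127.5625·20682.67)/787496.3511 = 1058853228.803587/787496.3511 = 1344.5818.

1344.5818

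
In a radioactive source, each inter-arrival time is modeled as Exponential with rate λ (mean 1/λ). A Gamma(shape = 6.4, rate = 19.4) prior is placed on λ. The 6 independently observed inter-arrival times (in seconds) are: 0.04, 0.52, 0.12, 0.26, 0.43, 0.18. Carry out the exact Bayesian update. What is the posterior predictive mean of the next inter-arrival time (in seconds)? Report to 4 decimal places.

1.8377

With a Gamma(shape α, rate β) prior on the exponential rate λ, the posterior after n observations with total T = Σxᵢ is Gamma(α+n, β+T).
Sum of observations T = 1.55 seconds; n = 6.
Posterior: Gamma(6.4+6, 19.4+1.55) = Gamma(12.4, 20.95).
The predictive distribution for the next observation is Lomax; its mean is β/(α−1) = 20.95/11.4 = 1.8377.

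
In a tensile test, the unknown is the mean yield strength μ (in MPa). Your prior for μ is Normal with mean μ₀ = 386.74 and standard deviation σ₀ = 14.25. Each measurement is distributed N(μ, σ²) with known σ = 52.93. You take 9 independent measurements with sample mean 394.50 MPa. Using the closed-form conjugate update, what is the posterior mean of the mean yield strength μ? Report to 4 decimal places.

For Normal data with known variance σ², a Normal(μ₀, σ₀²) prior on μ is conjugate. Posterior precision = 1/σ₀² + n/σ²; posterior mean is the precision-weighted average of μ₀ and x̄.
n·x̄ = 9·394.50 = 3550.5.
σ₀² = 14.25² = 203.0625, σ² = 52.93² = 2801.5849; σ² + n·σ₀² = 2801.5849 + 9·203.0625 = 4629.1474.
Posterior mean = (μ₀/σ₀² + n·x̄/σ²)/(1/σ₀² + n/σ²) = (σ²·μ₀ + σ₀²·n·x̄)/(σ² + n·σ₀²) = (2801.5849·386.74 + 203.0625·3550.5)/4629.1474 = 1804458.350476/4629.1474 = 389.8036.

389.8036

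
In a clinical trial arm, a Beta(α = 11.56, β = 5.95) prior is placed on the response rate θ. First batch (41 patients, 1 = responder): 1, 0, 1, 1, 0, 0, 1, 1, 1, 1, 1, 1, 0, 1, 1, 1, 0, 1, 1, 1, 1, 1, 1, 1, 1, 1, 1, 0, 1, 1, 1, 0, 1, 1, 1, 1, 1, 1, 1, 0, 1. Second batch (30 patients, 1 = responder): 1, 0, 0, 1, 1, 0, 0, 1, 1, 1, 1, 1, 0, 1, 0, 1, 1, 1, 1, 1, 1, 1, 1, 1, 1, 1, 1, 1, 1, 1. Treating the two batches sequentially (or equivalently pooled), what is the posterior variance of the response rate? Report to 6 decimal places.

0.001951

The Beta prior is conjugate to a Binomial/Bernoulli likelihood; the update adds successes to α and failures to β.
After batch 1: Beta(11.56+33, 5.95+8) = Beta(44.56, 13.95).
After batch 2: Beta(44.56+24, 13.95+6) = Beta(68.56, 19.95).
Var = αβ/((α+β)²(α+β+1)) = 68.56·19.95/(88.51²·89.51) = 0.001951.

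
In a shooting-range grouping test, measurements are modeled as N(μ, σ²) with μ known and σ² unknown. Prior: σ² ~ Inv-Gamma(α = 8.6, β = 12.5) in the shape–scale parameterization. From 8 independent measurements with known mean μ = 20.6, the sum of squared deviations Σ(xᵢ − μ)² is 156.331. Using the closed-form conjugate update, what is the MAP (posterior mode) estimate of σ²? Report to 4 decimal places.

With known mean μ and an Inverse-Gamma(α, β) prior on σ², the Normal likelihood is conjugate: posterior is Inv-Gamma(α + n/2, β + Σ(xᵢ−μ)²/2).
Posterior: Inv-Gamma(8.6 + 8/2, 12.5 + 156.331/2) = Inv-Gamma(12.60, 90.6655).
Mode = β/(α+1) = 90.6655/13.60 = 6.6666.

6.6666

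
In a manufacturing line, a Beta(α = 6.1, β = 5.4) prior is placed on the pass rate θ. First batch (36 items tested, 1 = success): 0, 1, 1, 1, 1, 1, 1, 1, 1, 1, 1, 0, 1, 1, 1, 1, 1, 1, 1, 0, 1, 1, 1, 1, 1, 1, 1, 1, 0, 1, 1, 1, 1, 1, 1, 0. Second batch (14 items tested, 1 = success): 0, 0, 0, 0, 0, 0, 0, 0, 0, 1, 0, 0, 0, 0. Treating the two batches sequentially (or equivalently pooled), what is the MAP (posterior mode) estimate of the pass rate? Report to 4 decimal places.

0.6235

The Beta prior is conjugate to a Binomial/Bernoulli likelihood; the update adds successes to α and failures to β.
After batch 1: Beta(6.1+31, 5.4+5) = Beta(37.1, 10.4).
After batch 2: Beta(37.1+1, 10.4+13) = Beta(38.1, 23.4).
Mode of Beta(a,b) for a,b>1 is (a−1)/(a+b−2) = 37.1/59.5 = 0.6235.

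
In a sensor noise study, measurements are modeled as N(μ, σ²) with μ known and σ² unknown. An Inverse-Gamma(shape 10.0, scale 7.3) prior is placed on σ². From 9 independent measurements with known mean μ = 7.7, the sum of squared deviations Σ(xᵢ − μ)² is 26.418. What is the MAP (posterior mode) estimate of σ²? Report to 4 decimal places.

1.3232

With known mean μ and an Inverse-Gamma(α, β) prior on σ², the Normal likelihood is conjugate: posterior is Inv-Gamma(α + n/2, β + Σ(xᵢ−μ)²/2).
Posterior: Inv-Gamma(10.0 + 9/2, 7.3 + 26.418/2) = Inv-Gamma(14.50, 20.5090).
Mode = β/(α+1) = 20.5090/15.50 = 1.3232.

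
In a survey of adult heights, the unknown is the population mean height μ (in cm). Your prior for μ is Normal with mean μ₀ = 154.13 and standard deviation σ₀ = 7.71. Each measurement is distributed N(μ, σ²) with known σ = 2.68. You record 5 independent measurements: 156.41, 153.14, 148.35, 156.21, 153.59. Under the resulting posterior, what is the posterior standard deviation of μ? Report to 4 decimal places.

1.1843

For Normal data with known variance σ², a Normal(μ₀, σ₀²) prior on μ is conjugate. Posterior precision = 1/σ₀² + n/σ²; posterior mean is the precision-weighted average of μ₀ and x̄.
σ₀² = 7.71² = 59.4441, σ² = 2.68² = 7.1824; σ² + n·σ₀² = 7.1824 + 5·59.4441 = 304.4029.
Posterior precision = 1/σ₀² + n/σ² = 1/59.4441 + 5/7.1824 = (σ² + n·σ₀²)/(σ₀²σ²) = 304.4029/(59.4441·7.1824); posterior variance σₙ² = σ₀²σ²/(σ² + n·σ₀²) = 59.4441·7.1824/304.4029 = 1.402586.
Posterior SD = √σₙ² = √(59.4441·7.1824/304.4029) = 1.1843.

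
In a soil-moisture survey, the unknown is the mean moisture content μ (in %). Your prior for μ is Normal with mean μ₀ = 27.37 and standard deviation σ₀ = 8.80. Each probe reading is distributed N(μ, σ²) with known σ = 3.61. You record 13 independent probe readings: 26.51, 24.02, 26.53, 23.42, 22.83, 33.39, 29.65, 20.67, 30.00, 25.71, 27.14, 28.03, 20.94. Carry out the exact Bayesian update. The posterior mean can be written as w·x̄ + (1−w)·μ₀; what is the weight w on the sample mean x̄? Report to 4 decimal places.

For Normal data with known variance σ², a Normal(μ₀, σ₀²) prior on μ is conjugate. Posterior precision = 1/σ₀² + n/σ²; posterior mean is the precision-weighted average of μ₀ and x̄.
σ₀² = 8.80² = 77.44, σ² = 3.61² = 13.0321. Prior precision 1/σ₀² = 1/77.44; data precision n/σ² = 13/13.0321.
w = (n/σ²)/(1/σ₀² + n/σ²) = n·σ₀²/(σ² + n·σ₀²) = 13·77.44/(13.0321 + 13·77.44) = 1006.72/1019.7521 = 0.9872.

0.9872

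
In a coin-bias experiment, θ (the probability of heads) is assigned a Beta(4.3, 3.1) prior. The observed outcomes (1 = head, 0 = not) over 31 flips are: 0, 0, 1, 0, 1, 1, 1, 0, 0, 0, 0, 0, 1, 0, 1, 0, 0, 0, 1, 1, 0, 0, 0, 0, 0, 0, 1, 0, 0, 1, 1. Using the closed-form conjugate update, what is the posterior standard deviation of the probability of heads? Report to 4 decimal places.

0.0780

The Beta prior is conjugate to a Binomial/Bernoulli likelihood; the update adds successes to α and failures to β.
Posterior: Beta(α+k, β+n−k) = Beta(4.3+11, 3.1+20) = Beta(15.3, 23.1).
Var = αβ/((α+β)²(α+β+1)) = 15.3·23.1/(38.4²·39.4) = 0.00608338; SD = √0.00608338 = 0.0780.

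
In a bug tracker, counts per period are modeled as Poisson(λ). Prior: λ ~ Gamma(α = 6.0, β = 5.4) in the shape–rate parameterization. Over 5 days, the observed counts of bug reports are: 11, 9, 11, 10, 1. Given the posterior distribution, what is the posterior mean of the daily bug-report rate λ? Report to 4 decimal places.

With a Gamma(shape α, rate β) prior, the Poisson likelihood is conjugate: the posterior is Gamma(α + ΣXᵢ, β + n).
Sum of counts S = 42 over n = 5 days.
Posterior: Gamma(α+S, β+n) = Gamma(6.0+42, 5.4+5) = Gamma(48.0, 10.4).
Posterior mean = α/β = 48.0/10.4 = 4.6154.

4.6154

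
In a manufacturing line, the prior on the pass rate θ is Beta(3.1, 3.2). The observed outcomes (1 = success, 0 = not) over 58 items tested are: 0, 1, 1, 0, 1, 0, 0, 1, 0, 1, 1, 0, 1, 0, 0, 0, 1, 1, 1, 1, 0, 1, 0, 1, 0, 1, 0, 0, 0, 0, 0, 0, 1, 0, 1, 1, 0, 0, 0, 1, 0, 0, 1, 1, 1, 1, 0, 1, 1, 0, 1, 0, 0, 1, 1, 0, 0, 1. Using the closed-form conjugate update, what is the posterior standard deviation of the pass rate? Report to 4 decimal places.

The Beta prior is conjugate to a Binomial/Bernoulli likelihood; the update adds successes to α and failures to β.
Posterior: Beta(α+k, β+n−k) = Beta(3.1+28, 3.2+30) = Beta(31.1, 33.2).
Var = αβ/((α+β)²(α+β+1)) = 31.1·33.2/(64.3²·65.3) = 0.00382440; SD = √0.00382440 = 0.0618.

0.0618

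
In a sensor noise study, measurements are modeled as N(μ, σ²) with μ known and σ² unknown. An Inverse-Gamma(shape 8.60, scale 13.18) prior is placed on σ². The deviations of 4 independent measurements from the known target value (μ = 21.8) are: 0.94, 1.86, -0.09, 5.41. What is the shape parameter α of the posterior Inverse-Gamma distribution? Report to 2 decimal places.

With known mean μ and an Inverse-Gamma(α, β) prior on σ², the Normal likelihood is conjugate: posterior is Inv-Gamma(α + n/2, β + Σ(xᵢ−μ)²/2).
Σ(xᵢ−μ)² = (0.94)² + (1.86)² + (-0.09)² + (5.41)² = 33.6194.
Posterior: Inv-Gamma(8.60 + 4/2, 13.18 + 33.6194/2) = Inv-Gamma(10.60, 29.98970).
Posterior α = 10.60.

10.60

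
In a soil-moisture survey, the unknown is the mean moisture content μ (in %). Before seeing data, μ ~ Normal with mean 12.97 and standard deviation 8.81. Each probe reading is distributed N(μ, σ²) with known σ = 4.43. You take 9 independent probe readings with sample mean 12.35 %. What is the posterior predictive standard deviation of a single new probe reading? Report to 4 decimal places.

For Normal data with known variance σ², a Normal(μ₀, σ₀²) prior on μ is conjugate. Posterior precision = 1/σ₀² + n/σ²; posterior mean is the precision-weighted average of μ₀ and x̄.
σ₀² = 8.81² = 77.6161, σ² = 4.43² = 19.6249; σ² + n·σ₀² = 19.6249 + 9·77.6161 = 718.1698.
Posterior precision = 1/σ₀² + n/σ² = 1/77.6161 + 9/19.6249 = (σ² + n·σ₀²)/(σ₀²σ²) = 718.1698/(77.6161·19.6249); posterior variance σₙ² = σ₀²σ²/(σ² + n·σ₀²) = 77.6161·19.6249/718.1698 = 2.120958.
Predictive variance for one new observation = σₙ² + σ² = 77.6161·19.6249/718.1698 + 19.6249 = σ²·(σ₀² + 718.1698)/718.1698 = 19.6249·795.7859/718.1698 = 21.745858; SD = √(19.6249·795.7859/718.1698) = 4.6632.

4.6632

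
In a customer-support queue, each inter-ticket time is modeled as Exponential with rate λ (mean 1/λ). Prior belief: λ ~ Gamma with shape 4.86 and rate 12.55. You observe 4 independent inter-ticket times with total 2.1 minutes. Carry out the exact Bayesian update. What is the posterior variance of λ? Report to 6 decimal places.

0.041282

With a Gamma(shape α, rate β) prior on the exponential rate λ, the posterior after n observations with total T = Σxᵢ is Gamma(α+n, β+T).
Posterior: Gamma(4.86+4, 12.55+2.1) = Gamma(8.86, 14.65).
Var = α/β² = 0.041282.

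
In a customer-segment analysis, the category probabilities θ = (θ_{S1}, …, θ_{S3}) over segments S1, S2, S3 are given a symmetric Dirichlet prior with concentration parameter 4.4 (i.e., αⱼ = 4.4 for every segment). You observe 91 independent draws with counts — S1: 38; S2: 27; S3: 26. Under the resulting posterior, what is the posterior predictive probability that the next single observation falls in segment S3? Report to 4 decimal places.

The Dirichlet prior is conjugate to the Multinomial likelihood: each posterior αⱼ = prior αⱼ + observed count nⱼ.
Posterior concentration: (42.4, 31.4, 30.4), total = 104.2.
P(next = S3 | data) = α_{S3}/Σα = 0.2917.

0.2917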